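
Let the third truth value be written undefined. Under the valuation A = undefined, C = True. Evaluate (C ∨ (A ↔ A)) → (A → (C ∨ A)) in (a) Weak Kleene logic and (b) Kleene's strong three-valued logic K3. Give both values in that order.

In Weak Kleene logic: A ↔ A = undefined ↔ undefined = undefined
C ∨ (A ↔ A) = True ∨ undefined = undefined
C ∨ A = True ∨ undefined = undefined
A → (C ∨ A) = undefined → undefined = undefined  [any arg is the third value ⇒ result is the third value]
(C ∨ (A ↔ A)) → (A → (C ∨ A)) = undefined → undefined = undefined
In Kleene's strong three-valued logic K3: A ↔ A = undefined ↔ undefined = undefined
C ∨ (A ↔ A) = True ∨ undefined = True
C ∨ A = True ∨ undefined = True
A → (C ∨ A) = undefined → True = True  [¬undefined ∨ True]
(C ∨ (A ↔ A)) → (A → (C ∨ A)) = True → True = True
They differ because Weak Kleene logic and Kleene's strong three-valued logic K3 treat undefined differently under the binary connectives.

undefined; True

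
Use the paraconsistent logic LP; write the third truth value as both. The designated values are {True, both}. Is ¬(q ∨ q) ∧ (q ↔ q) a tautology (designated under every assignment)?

Countermodel: q=True gives False, which is not designated.

No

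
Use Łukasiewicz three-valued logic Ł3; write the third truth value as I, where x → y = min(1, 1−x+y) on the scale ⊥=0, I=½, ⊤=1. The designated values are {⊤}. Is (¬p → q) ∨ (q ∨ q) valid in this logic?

Countermodel: p=I, q=⊥ gives I, which is not designated.

No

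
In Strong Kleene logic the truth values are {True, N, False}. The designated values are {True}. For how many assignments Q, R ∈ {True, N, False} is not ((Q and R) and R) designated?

Of the 9 assignments, 5 give a value in {True}.

5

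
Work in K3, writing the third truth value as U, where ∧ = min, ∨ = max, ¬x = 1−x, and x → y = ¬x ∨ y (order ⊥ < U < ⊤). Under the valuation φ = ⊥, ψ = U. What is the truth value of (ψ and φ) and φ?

ψ and φ = U and ⊥ = ⊥
(ψ and φ) and φ = ⊥ and ⊥ = ⊥

⊥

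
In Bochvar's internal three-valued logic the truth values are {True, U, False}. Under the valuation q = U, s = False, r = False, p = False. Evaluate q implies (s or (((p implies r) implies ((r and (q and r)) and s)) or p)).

p implies r = False implies False = True
q and r = U and False = U
r and (q and r) = False and U = U
(r and (q and r)) and s = U and False = U
(p implies r) implies ((r and (q and r)) and s) = True implies U = U  [any arg is the third value ⇒ result is the third value]
((p implies r) implies ((r and (q and r)) and s)) or p = U or False = U
s or (((p implies r) implies ((r and (q and r)) and s)) or p) = False or U = U
q implies (s or (((p implies r) implies ((r and (q and r)) and s)) or p)) = U implies U = U

U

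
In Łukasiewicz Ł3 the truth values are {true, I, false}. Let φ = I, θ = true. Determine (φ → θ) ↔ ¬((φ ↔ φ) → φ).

I

φ → θ = I → true = true  [min(1, 1−½+1)]
φ ↔ φ = I ↔ I = true
(φ ↔ φ) → φ = true → I = I
¬((φ ↔ φ) → φ) = ¬I = I
(φ → θ) ↔ ¬((φ ↔ φ) → φ) = true ↔ I = I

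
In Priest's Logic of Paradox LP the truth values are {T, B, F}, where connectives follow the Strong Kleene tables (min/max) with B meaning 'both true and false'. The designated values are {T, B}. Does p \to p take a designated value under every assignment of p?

Yes

Every assignment of p over {T, B, F} gives a value in {T, B}.
In particular, with p=B: p \to p = B.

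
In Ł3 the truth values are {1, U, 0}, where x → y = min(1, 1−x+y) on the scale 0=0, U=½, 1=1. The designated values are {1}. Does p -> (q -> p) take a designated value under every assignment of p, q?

Yes

Every assignment of p, q over {1, U, 0} gives a value in {1}.
In particular, with p=U, q=U: p -> (q -> p) = 1.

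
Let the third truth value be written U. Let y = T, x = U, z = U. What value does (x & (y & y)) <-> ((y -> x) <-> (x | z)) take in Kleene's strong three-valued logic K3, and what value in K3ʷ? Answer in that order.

U; U

In Kleene's strong three-valued logic K3: y & y = T & T = T
x & (y & y) = U & T = U
y -> x = T -> U = U
x | z = U | U = U
(y -> x) <-> (x | z) = U <-> U = U
(x & (y & y)) <-> ((y -> x) <-> (x | z)) = U <-> U = U
In K3ʷ: y & y = T & T = T
x & (y & y) = U & T = U
y -> x = T -> U = U  [any arg is the third value ⇒ result is the third value]
x | z = U | U = U
(y -> x) <-> (x | z) = U <-> U = U
(x & (y & y)) <-> ((y -> x) <-> (x | z)) = U <-> U = U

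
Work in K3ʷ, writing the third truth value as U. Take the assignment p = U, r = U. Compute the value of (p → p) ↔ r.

U

p → p = U → U = U  [any arg is the third value ⇒ result is the third value]
(p → p) ↔ r = U ↔ U = U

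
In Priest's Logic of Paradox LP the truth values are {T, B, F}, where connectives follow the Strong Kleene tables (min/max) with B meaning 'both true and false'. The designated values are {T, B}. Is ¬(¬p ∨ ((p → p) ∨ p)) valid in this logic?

No

Countermodel: p=T gives F, which is not designated.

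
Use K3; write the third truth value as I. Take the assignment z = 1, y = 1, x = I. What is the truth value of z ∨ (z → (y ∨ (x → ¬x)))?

¬x = ¬I = I
x → ¬x = I → I = I  [¬I ∨ I]
y ∨ (x → ¬x) = 1 ∨ I = 1
z → (y ∨ (x → ¬x)) = 1 → 1 = 1
z ∨ (z → (y ∨ (x → ¬x))) = 1 ∨ 1 = 1

1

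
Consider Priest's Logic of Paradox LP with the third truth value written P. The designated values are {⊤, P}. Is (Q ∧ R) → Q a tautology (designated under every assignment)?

Yes

Every assignment of Q, R over {⊤, P, ⊥} gives a value in {⊤, P}.
In particular, with Q=P, R=P: (Q ∧ R) → Q = P.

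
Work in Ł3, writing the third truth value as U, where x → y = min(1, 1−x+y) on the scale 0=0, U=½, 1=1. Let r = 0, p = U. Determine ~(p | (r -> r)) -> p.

1

r -> r = 0 -> 0 = 1
p | (r -> r) = U | 1 = 1
~(p | (r -> r)) = ~1 = 0
~(p | (r -> r)) -> p = 0 -> U = 1  [min(1, 1−0+½)]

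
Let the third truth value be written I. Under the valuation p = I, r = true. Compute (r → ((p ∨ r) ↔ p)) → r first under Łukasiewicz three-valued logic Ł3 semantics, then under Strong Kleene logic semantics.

In Łukasiewicz three-valued logic Ł3: p ∨ r = I ∨ true = true
(p ∨ r) ↔ p = true ↔ I = I
r → ((p ∨ r) ↔ p) = true → I = I
(r → ((p ∨ r) ↔ p)) → r = I → true = true
In Strong Kleene logic: p ∨ r = I ∨ true = true
(p ∨ r) ↔ p = true ↔ I = I
r → ((p ∨ r) ↔ p) = true → I = I
(r → ((p ∨ r) ↔ p)) → r = I → true = true

true; true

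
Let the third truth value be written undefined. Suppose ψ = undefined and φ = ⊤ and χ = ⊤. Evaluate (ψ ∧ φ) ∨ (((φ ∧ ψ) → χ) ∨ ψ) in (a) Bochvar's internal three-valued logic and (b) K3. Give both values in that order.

undefined; ⊤

In Bochvar's internal three-valued logic: ψ ∧ φ = undefined ∧ ⊤ = undefined
φ ∧ ψ = ⊤ ∧ undefined = undefined
(φ ∧ ψ) → χ = undefined → ⊤ = undefined
((φ ∧ ψ) → χ) ∨ ψ = undefined ∨ undefined = undefined
(ψ ∧ φ) ∨ (((φ ∧ ψ) → χ) ∨ ψ) = undefined ∨ undefined = undefined
In K3: ψ ∧ φ = undefined ∧ ⊤ = undefined
φ ∧ ψ = ⊤ ∧ undefined = undefined
(φ ∧ ψ) → χ = undefined → ⊤ = ⊤  [¬undefined ∨ ⊤]
((φ ∧ ψ) → χ) ∨ ψ = ⊤ ∨ undefined = ⊤
(ψ ∧ φ) ∨ (((φ ∧ ψ) → χ) ∨ ψ) = undefined ∨ ⊤ = ⊤
They differ because Bochvar's internal three-valued logic and K3 treat undefined differently under the binary connectives.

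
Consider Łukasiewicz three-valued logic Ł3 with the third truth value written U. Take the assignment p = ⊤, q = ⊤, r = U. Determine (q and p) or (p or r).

q and p = ⊤ and ⊤ = ⊤
p or r = ⊤ or U = ⊤
(q and p) or (p or r) = ⊤ or ⊤ = ⊤

⊤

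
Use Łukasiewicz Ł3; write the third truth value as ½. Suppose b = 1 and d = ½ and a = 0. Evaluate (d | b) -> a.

d | b = ½ | 1 = 1
(d | b) -> a = 1 -> 0 = 0

0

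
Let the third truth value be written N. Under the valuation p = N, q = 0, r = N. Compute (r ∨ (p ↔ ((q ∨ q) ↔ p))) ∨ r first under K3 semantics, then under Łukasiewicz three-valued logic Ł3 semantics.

In K3: q ∨ q = 0 ∨ 0 = 0
(q ∨ q) ↔ p = 0 ↔ N = N
p ↔ ((q ∨ q) ↔ p) = N ↔ N = N
r ∨ (p ↔ ((q ∨ q) ↔ p)) = N ∨ N = N
(r ∨ (p ↔ ((q ∨ q) ↔ p))) ∨ r = N ∨ N = N
In Łukasiewicz three-valued logic Ł3: q ∨ q = 0 ∨ 0 = 0
(q ∨ q) ↔ p = 0 ↔ N = N  [1 − |0−½|]
p ↔ ((q ∨ q) ↔ p) = N ↔ N = 1
r ∨ (p ↔ ((q ∨ q) ↔ p)) = N ∨ 1 = 1
(r ∨ (p ↔ ((q ∨ q) ↔ p))) ∨ r = 1 ∨ N = 1
They differ because K3 and Łukasiewicz three-valued logic Ł3 treat N differently under implication.

N; 1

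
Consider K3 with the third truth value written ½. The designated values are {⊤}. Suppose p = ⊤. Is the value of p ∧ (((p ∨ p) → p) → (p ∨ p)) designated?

p ∨ p = ⊤ ∨ ⊤ = ⊤
(p ∨ p) → p = ⊤ → ⊤ = ⊤
p ∨ p = ⊤ ∨ ⊤ = ⊤
((p ∨ p) → p) → (p ∨ p) = ⊤ → ⊤ = ⊤
p ∧ (((p ∨ p) → p) → (p ∨ p)) = ⊤ ∧ ⊤ = ⊤
⊤ ∈ {⊤}.

Yes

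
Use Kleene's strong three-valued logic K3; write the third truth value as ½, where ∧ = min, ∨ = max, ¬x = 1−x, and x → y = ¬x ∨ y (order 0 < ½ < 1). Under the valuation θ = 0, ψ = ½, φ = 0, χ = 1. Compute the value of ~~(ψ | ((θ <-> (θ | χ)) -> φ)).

1

θ | χ = 0 | 1 = 1
θ <-> (θ | χ) = 0 <-> 1 = 0
(θ <-> (θ | χ)) -> φ = 0 -> 0 = 1
ψ | ((θ <-> (θ | χ)) -> φ) = ½ | 1 = 1
~(ψ | ((θ <-> (θ | χ)) -> φ)) = ~1 = 0
~~(ψ | ((θ <-> (θ | χ)) -> φ)) = ~0 = 1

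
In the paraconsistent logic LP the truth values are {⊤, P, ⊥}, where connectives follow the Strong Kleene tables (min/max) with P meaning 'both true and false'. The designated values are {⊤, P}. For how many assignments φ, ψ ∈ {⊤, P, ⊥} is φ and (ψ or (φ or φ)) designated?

Of the 9 assignments, 6 give a value in {⊤, P}.

6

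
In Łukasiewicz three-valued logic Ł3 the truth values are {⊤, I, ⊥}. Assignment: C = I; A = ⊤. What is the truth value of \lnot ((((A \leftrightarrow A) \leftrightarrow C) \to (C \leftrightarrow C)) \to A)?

A \leftrightarrow A = ⊤ \leftrightarrow ⊤ = ⊤
(A \leftrightarrow A) \leftrightarrow C = ⊤ \leftrightarrow I = I
C \leftrightarrow C = I \leftrightarrow I = ⊤
((A \leftrightarrow A) \leftrightarrow C) \to (C \leftrightarrow C) = I \to ⊤ = ⊤
(((A \leftrightarrow A) \leftrightarrow C) \to (C \leftrightarrow C)) \to A = ⊤ \to ⊤ = ⊤
\lnot ((((A \leftrightarrow A) \leftrightarrow C) \to (C \leftrightarrow C)) \to A) = \lnot ⊤ = ⊥

⊥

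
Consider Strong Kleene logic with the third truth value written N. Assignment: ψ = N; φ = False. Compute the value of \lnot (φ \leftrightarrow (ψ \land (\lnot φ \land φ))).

False

\lnot φ = \lnot False = True
\lnot φ \land φ = True \land False = False
ψ \land (\lnot φ \land φ) = N \land False = False
φ \leftrightarrow (ψ \land (\lnot φ \land φ)) = False \leftrightarrow False = True
\lnot (φ \leftrightarrow (ψ \land (\lnot φ \land φ))) = \lnot True = False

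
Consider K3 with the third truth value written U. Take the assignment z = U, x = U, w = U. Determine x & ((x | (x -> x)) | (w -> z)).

x -> x = U -> U = U  [~U | U]
x | (x -> x) = U | U = U
w -> z = U -> U = U
(x | (x -> x)) | (w -> z) = U | U = U
x & ((x | (x -> x)) | (w -> z)) = U & U = U

U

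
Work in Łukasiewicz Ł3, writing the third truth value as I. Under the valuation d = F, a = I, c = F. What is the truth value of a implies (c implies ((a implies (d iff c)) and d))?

d iff c = F iff F = T
a implies (d iff c) = I implies T = T  [min(1, 1−½+1)]
(a implies (d iff c)) and d = T and F = F
c implies ((a implies (d iff c)) and d) = F implies F = T
a implies (c implies ((a implies (d iff c)) and d)) = I implies T = T

T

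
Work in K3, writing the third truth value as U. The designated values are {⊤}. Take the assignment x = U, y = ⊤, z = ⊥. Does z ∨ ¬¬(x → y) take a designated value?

x → y = U → ⊤ = ⊤
¬(x → y) = ¬⊤ = ⊥
¬¬(x → y) = ¬⊥ = ⊤
z ∨ ¬¬(x → y) = ⊥ ∨ ⊤ = ⊤
⊤ ∈ {⊤}.

Yes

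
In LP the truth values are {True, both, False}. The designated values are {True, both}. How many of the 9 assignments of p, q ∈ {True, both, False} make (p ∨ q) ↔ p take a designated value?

8

Of the 9 assignments, 8 give a value in {True, both}.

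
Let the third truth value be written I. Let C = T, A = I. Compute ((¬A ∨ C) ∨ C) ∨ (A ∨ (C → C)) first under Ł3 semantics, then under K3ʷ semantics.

In Ł3: ¬A = ¬I = I
¬A ∨ C = I ∨ T = T
(¬A ∨ C) ∨ C = T ∨ T = T
C → C = T → T = T
A ∨ (C → C) = I ∨ T = T
((¬A ∨ C) ∨ C) ∨ (A ∨ (C → C)) = T ∨ T = T
In K3ʷ: ¬A = ¬I = I
¬A ∨ C = I ∨ T = I
(¬A ∨ C) ∨ C = I ∨ T = I
C → C = T → T = T
A ∨ (C → C) = I ∨ T = I
((¬A ∨ C) ∨ C) ∨ (A ∨ (C → C)) = I ∨ I = I
They differ because Ł3 and K3ʷ treat I differently under the binary connectives.

T; I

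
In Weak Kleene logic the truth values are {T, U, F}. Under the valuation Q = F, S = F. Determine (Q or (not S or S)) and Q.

not S = not F = T
not S or S = T or F = T
Q or (not S or S) = F or T = T
(Q or (not S or S)) and Q = T and F = F

F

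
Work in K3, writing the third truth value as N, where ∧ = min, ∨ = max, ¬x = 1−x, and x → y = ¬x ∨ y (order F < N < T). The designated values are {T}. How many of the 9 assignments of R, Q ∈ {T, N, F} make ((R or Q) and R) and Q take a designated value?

Designated under: (R=T, Q=T).

1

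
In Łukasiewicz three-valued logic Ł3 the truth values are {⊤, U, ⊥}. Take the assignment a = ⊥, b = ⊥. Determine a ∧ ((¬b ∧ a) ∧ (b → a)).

¬b = ¬⊥ = ⊤
¬b ∧ a = ⊤ ∧ ⊥ = ⊥
b → a = ⊥ → ⊥ = ⊤
(¬b ∧ a) ∧ (b → a) = ⊥ ∧ ⊤ = ⊥
a ∧ ((¬b ∧ a) ∧ (b → a)) = ⊥ ∧ ⊥ = ⊥

⊥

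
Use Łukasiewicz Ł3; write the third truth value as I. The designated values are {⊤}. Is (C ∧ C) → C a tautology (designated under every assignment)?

Yes

Every assignment of C over {⊤, I, ⊥} gives a value in {⊤}.
In particular, with C=I: (C ∧ C) → C = ⊤.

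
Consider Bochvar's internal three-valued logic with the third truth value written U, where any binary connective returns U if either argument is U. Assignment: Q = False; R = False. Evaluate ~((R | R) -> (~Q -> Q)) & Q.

R | R = False | False = False
~Q = ~False = True
~Q -> Q = True -> False = False
(R | R) -> (~Q -> Q) = False -> False = True
~((R | R) -> (~Q -> Q)) = ~True = False
~((R | R) -> (~Q -> Q)) & Q = False & False = False

False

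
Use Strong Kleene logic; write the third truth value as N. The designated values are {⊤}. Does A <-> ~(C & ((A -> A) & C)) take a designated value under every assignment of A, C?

Countermodel: A=⊤, C=⊤ gives ⊥, which is not designated.

No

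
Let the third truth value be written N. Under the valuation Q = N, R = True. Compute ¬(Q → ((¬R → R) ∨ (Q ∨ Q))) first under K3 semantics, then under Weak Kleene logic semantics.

False; N

In K3: ¬R = ¬True = False
¬R → R = False → True = True
Q ∨ Q = N ∨ N = N
(¬R → R) ∨ (Q ∨ Q) = True ∨ N = True
Q → ((¬R → R) ∨ (Q ∨ Q)) = N → True = True  [¬N ∨ True]
¬(Q → ((¬R → R) ∨ (Q ∨ Q))) = ¬True = False
In Weak Kleene logic: ¬R = ¬True = False
¬R → R = False → True = True
Q ∨ Q = N ∨ N = N
(¬R → R) ∨ (Q ∨ Q) = True ∨ N = N
Q → ((¬R → R) ∨ (Q ∨ Q)) = N → N = N  [any arg is the third value ⇒ result is the third value]
¬(Q → ((¬R → R) ∨ (Q ∨ Q))) = ¬N = N
They differ because K3 and Weak Kleene logic treat N differently under the binary connectives.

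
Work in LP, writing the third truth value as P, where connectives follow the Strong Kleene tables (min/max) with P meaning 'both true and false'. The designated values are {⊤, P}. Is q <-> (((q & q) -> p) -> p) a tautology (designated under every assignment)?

No

Countermodel: q=⊥, p=⊤ gives ⊥, which is not designated.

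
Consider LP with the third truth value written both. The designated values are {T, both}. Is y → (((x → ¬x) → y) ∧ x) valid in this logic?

Countermodel: y=T, x=F gives F, which is not designated.

No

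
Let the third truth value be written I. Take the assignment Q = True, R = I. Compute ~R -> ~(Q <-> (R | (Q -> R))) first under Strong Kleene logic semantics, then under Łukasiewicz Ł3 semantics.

I; True

In Strong Kleene logic: ~R = ~I = I
Q -> R = True -> I = I  [~True | I]
R | (Q -> R) = I | I = I
Q <-> (R | (Q -> R)) = True <-> I = I
~(Q <-> (R | (Q -> R))) = ~I = I
~R -> ~(Q <-> (R | (Q -> R))) = I -> I = I
In Łukasiewicz Ł3: ~R = ~I = I
Q -> R = True -> I = I  [min(1, 1−1+½)]
R | (Q -> R) = I | I = I
Q <-> (R | (Q -> R)) = True <-> I = I
~(Q <-> (R | (Q -> R))) = ~I = I
~R -> ~(Q <-> (R | (Q -> R))) = I -> I = True
They differ because Strong Kleene logic and Łukasiewicz Ł3 treat I differently under implication.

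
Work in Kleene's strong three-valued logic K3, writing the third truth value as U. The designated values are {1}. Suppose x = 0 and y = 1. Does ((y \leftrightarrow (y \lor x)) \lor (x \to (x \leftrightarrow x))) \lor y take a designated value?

Yes

y \lor x = 1 \lor 0 = 1
y \leftrightarrow (y \lor x) = 1 \leftrightarrow 1 = 1
x \leftrightarrow x = 0 \leftrightarrow 0 = 1
x \to (x \leftrightarrow x) = 0 \to 1 = 1
(y \leftrightarrow (y \lor x)) \lor (x \to (x \leftrightarrow x)) = 1 \lor 1 = 1
((y \leftrightarrow (y \lor x)) \lor (x \to (x \leftrightarrow x))) \lor y = 1 \lor 1 = 1
1 ∈ {1}.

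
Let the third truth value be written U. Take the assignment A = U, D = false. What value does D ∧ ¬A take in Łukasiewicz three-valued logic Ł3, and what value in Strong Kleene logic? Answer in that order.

In Łukasiewicz three-valued logic Ł3: ¬A = ¬U = U
D ∧ ¬A = false ∧ U = false
In Strong Kleene logic: ¬A = ¬U = U
D ∧ ¬A = false ∧ U = false

false; false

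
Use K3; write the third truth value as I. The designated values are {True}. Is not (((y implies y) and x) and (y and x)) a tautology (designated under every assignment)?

Countermodel: y=True, x=True gives False, which is not designated.

No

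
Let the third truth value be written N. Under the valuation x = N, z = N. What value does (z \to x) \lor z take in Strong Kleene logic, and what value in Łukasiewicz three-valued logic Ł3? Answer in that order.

N; ⊤

In Strong Kleene logic: z \to x = N \to N = N  [\lnot N \lor N]
(z \to x) \lor z = N \lor N = N
In Łukasiewicz three-valued logic Ł3: z \to x = N \to N = ⊤  [min(1, 1−½+½)]
(z \to x) \lor z = ⊤ \lor N = ⊤
They differ because Strong Kleene logic and Łukasiewicz three-valued logic Ł3 treat N differently under implication.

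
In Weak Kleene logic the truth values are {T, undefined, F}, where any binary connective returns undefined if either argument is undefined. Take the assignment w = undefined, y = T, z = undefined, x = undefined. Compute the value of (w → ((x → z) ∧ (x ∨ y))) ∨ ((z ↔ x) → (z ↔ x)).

undefined

x → z = undefined → undefined = undefined  [any arg is the third value ⇒ result is the third value]
x ∨ y = undefined ∨ T = undefined
(x → z) ∧ (x ∨ y) = undefined ∧ undefined = undefined
w → ((x → z) ∧ (x ∨ y)) = undefined → undefined = undefined
z ↔ x = undefined ↔ undefined = undefined
z ↔ x = undefined ↔ undefined = undefined
(z ↔ x) → (z ↔ x) = undefined → undefined = undefined
(w → ((x → z) ∧ (x ∨ y))) ∨ ((z ↔ x) → (z ↔ x)) = undefined ∨ undefined = undefined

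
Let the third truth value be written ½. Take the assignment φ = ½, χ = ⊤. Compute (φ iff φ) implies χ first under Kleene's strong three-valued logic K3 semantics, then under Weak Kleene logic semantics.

In Kleene's strong three-valued logic K3: φ iff φ = ½ iff ½ = ½
(φ iff φ) implies χ = ½ implies ⊤ = ⊤  [not ½ or ⊤]
In Weak Kleene logic: φ iff φ = ½ iff ½ = ½
(φ iff φ) implies χ = ½ implies ⊤ = ½  [any arg is the third value ⇒ result is the third value]
They differ because Kleene's strong three-valued logic K3 and Weak Kleene logic treat ½ differently under the binary connectives.

⊤; ½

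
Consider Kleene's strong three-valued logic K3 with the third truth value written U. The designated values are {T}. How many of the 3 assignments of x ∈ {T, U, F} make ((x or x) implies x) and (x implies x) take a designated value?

x=T: T ✓
x=U: U ·
x=F: T ✓

2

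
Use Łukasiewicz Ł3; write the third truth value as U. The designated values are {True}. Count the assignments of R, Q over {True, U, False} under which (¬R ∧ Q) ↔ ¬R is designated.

6

Of the 9 assignments, 6 give a value in {True}.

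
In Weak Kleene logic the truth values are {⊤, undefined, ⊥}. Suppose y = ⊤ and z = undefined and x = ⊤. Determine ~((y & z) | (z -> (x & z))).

undefined

y & z = ⊤ & undefined = undefined
x & z = ⊤ & undefined = undefined
z -> (x & z) = undefined -> undefined = undefined
(y & z) | (z -> (x & z)) = undefined | undefined = undefined
~((y & z) | (z -> (x & z))) = ~undefined = undefined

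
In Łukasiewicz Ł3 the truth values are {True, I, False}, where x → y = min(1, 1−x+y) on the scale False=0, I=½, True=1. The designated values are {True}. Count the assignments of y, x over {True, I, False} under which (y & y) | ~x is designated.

5

Of the 9 assignments, 5 give a value in {True}.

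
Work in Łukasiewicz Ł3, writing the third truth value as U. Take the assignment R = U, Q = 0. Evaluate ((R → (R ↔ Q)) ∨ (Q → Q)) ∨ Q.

R ↔ Q = U ↔ 0 = U  [1 − |½−0|]
R → (R ↔ Q) = U → U = 1
Q → Q = 0 → 0 = 1
(R → (R ↔ Q)) ∨ (Q → Q) = 1 ∨ 1 = 1
((R → (R ↔ Q)) ∨ (Q → Q)) ∨ Q = 1 ∨ 0 = 1

1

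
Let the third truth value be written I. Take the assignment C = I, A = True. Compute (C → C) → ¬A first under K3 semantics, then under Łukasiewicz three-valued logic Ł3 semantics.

In K3: C → C = I → I = I
¬A = ¬True = False
(C → C) → ¬A = I → False = I
In Łukasiewicz three-valued logic Ł3: C → C = I → I = True
¬A = ¬True = False
(C → C) → ¬A = True → False = False
They differ because K3 and Łukasiewicz three-valued logic Ł3 treat I differently under implication.

I; False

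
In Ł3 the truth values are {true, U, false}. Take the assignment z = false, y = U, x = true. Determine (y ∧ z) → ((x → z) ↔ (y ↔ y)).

y ∧ z = U ∧ false = false
x → z = true → false = false
y ↔ y = U ↔ U = true  [1 − |½−½|]
(x → z) ↔ (y ↔ y) = false ↔ true = false
(y ∧ z) → ((x → z) ↔ (y ↔ y)) = false → false = true

true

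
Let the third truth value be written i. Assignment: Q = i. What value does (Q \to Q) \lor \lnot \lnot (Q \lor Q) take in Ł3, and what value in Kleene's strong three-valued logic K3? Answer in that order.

In Ł3: Q \to Q = i \to i = True  [min(1, 1−½+½)]
Q \lor Q = i \lor i = i
\lnot (Q \lor Q) = \lnot i = i
\lnot \lnot (Q \lor Q) = \lnot i = i
(Q \to Q) \lor \lnot \lnot (Q \lor Q) = True \lor i = True
In Kleene's strong three-valued logic K3: Q \to Q = i \to i = i  [\lnot i \lor i]
Q \lor Q = i \lor i = i
\lnot (Q \lor Q) = \lnot i = i
\lnot \lnot (Q \lor Q) = \lnot i = i
(Q \to Q) \lor \lnot \lnot (Q \lor Q) = i \lor i = i
They differ because Ł3 and Kleene's strong three-valued logic K3 treat i differently under implication.

True; i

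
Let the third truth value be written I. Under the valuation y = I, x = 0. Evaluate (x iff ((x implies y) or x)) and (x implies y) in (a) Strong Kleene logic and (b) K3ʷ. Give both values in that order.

In Strong Kleene logic: x implies y = 0 implies I = 1
(x implies y) or x = 1 or 0 = 1
x iff ((x implies y) or x) = 0 iff 1 = 0
x implies y = 0 implies I = 1
(x iff ((x implies y) or x)) and (x implies y) = 0 and 1 = 0
In K3ʷ: x implies y = 0 implies I = I
(x implies y) or x = I or 0 = I
x iff ((x implies y) or x) = 0 iff I = I
x implies y = 0 implies I = I
(x iff ((x implies y) or x)) and (x implies y) = I and I = I
They differ because Strong Kleene logic and K3ʷ treat I differently under the binary connectives.

0; I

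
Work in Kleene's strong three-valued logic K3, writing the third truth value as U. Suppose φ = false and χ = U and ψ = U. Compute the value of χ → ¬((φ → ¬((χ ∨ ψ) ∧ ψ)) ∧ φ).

true

χ ∨ ψ = U ∨ U = U
(χ ∨ ψ) ∧ ψ = U ∧ U = U
¬((χ ∨ ψ) ∧ ψ) = ¬U = U
φ → ¬((χ ∨ ψ) ∧ ψ) = false → U = true  [¬false ∨ U]
(φ → ¬((χ ∨ ψ) ∧ ψ)) ∧ φ = true ∧ false = false
¬((φ → ¬((χ ∨ ψ) ∧ ψ)) ∧ φ) = ¬false = true
χ → ¬((φ → ¬((χ ∨ ψ) ∧ ψ)) ∧ φ) = U → true = true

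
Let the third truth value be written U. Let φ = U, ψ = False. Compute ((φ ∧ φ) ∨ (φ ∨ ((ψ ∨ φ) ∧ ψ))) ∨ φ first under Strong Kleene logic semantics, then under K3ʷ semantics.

In Strong Kleene logic: φ ∧ φ = U ∧ U = U
ψ ∨ φ = False ∨ U = U
(ψ ∨ φ) ∧ ψ = U ∧ False = False
φ ∨ ((ψ ∨ φ) ∧ ψ) = U ∨ False = U
(φ ∧ φ) ∨ (φ ∨ ((ψ ∨ φ) ∧ ψ)) = U ∨ U = U
((φ ∧ φ) ∨ (φ ∨ ((ψ ∨ φ) ∧ ψ))) ∨ φ = U ∨ U = U
In K3ʷ: φ ∧ φ = U ∧ U = U
ψ ∨ φ = False ∨ U = U
(ψ ∨ φ) ∧ ψ = U ∧ False = U
φ ∨ ((ψ ∨ φ) ∧ ψ) = U ∨ U = U
(φ ∧ φ) ∨ (φ ∨ ((ψ ∨ φ) ∧ ψ)) = U ∨ U = U
((φ ∧ φ) ∨ (φ ∨ ((ψ ∨ φ) ∧ ψ))) ∨ φ = U ∨ U = U

U; U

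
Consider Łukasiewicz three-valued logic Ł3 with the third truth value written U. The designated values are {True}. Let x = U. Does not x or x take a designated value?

not x = not U = U
not x or x = U or U = U
U ∉ {True}.

No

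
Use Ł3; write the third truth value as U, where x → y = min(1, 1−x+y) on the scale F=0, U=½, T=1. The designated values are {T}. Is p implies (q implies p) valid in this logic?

Every assignment of p, q over {T, U, F} gives a value in {T}.
In particular, with p=U, q=U: p implies (q implies p) = T.

Yes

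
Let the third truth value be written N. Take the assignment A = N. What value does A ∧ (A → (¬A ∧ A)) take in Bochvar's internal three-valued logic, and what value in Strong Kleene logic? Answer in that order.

In Bochvar's internal three-valued logic: ¬A = ¬N = N
¬A ∧ A = N ∧ N = N
A → (¬A ∧ A) = N → N = N
A ∧ (A → (¬A ∧ A)) = N ∧ N = N
In Strong Kleene logic: ¬A = ¬N = N
¬A ∧ A = N ∧ N = N
A → (¬A ∧ A) = N → N = N  [¬N ∨ N]
A ∧ (A → (¬A ∧ A)) = N ∧ N = N

N; N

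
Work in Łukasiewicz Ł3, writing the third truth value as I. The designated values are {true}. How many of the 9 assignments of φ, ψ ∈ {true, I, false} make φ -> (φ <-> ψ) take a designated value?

7

Of the 9 assignments, 7 give a value in {true}.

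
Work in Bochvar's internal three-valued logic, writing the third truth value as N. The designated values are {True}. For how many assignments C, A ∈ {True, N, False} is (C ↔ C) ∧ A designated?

Designated under: (C=True, A=True); (C=False, A=True).

2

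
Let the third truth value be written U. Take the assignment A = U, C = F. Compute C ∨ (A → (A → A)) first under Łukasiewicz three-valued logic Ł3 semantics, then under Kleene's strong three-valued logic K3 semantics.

T; U

In Łukasiewicz three-valued logic Ł3: A → A = U → U = T
A → (A → A) = U → T = T
C ∨ (A → (A → A)) = F ∨ T = T
In Kleene's strong three-valued logic K3: A → A = U → U = U  [¬U ∨ U]
A → (A → A) = U → U = U
C ∨ (A → (A → A)) = F ∨ U = U
They differ because Łukasiewicz three-valued logic Ł3 and Kleene's strong three-valued logic K3 treat U differently under implication.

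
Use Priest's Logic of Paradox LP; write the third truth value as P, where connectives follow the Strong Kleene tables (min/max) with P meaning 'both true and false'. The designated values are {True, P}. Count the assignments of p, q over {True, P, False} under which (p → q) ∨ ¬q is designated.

Of the 9 assignments, 9 give a value in {True, P}.

9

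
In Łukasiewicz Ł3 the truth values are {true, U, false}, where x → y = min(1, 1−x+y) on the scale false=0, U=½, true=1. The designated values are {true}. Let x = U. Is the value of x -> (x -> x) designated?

x -> x = U -> U = true  [min(1, 1−½+½)]
x -> (x -> x) = U -> true = true
true ∈ {true}.

Yes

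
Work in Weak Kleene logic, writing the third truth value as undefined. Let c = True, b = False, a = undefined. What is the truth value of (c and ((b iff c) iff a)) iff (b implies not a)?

undefined

b iff c = False iff True = False
(b iff c) iff a = False iff undefined = undefined
c and ((b iff c) iff a) = True and undefined = undefined
not a = not undefined = undefined
b implies not a = False implies undefined = undefined
(c and ((b iff c) iff a)) iff (b implies not a) = undefined iff undefined = undefined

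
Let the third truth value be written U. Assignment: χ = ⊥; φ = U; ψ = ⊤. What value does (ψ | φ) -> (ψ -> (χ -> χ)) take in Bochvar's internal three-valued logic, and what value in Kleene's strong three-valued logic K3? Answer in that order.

In Bochvar's internal three-valued logic: ψ | φ = ⊤ | U = U
χ -> χ = ⊥ -> ⊥ = ⊤
ψ -> (χ -> χ) = ⊤ -> ⊤ = ⊤
(ψ | φ) -> (ψ -> (χ -> χ)) = U -> ⊤ = U  [any arg is the third value ⇒ result is the third value]
In Kleene's strong three-valued logic K3: ψ | φ = ⊤ | U = ⊤
χ -> χ = ⊥ -> ⊥ = ⊤
ψ -> (χ -> χ) = ⊤ -> ⊤ = ⊤
(ψ | φ) -> (ψ -> (χ -> χ)) = ⊤ -> ⊤ = ⊤
They differ because Bochvar's internal three-valued logic and Kleene's strong three-valued logic K3 treat U differently under the binary connectives.

U; ⊤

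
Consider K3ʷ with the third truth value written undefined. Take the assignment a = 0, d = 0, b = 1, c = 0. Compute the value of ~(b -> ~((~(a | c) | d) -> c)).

a | c = 0 | 0 = 0
~(a | c) = ~0 = 1
~(a | c) | d = 1 | 0 = 1
(~(a | c) | d) -> c = 1 -> 0 = 0
~((~(a | c) | d) -> c) = ~0 = 1
b -> ~((~(a | c) | d) -> c) = 1 -> 1 = 1
~(b -> ~((~(a | c) | d) -> c)) = ~1 = 0

0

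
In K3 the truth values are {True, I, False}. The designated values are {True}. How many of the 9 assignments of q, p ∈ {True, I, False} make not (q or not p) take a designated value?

1

Designated under: (q=False, p=True).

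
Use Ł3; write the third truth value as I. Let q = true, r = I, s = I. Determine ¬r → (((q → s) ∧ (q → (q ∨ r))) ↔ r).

¬r = ¬I = I
q → s = true → I = I  [min(1, 1−1+½)]
q ∨ r = true ∨ I = true
q → (q ∨ r) = true → true = true
(q → s) ∧ (q → (q ∨ r)) = I ∧ true = I
((q → s) ∧ (q → (q ∨ r))) ↔ r = I ↔ I = true
¬r → (((q → s) ∧ (q → (q ∨ r))) ↔ r) = I → true = true

true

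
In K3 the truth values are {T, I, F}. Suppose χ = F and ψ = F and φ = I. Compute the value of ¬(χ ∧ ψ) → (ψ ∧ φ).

F

χ ∧ ψ = F ∧ F = F
¬(χ ∧ ψ) = ¬F = T
ψ ∧ φ = F ∧ I = F
¬(χ ∧ ψ) → (ψ ∧ φ) = T → F = F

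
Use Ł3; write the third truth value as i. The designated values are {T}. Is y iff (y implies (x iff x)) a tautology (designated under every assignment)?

No

Countermodel: y=i, x=T gives i, which is not designated.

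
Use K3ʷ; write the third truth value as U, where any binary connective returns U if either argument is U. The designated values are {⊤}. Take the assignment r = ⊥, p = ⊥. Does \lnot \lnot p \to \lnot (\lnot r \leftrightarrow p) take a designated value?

Yes

\lnot p = \lnot ⊥ = ⊤
\lnot \lnot p = \lnot ⊤ = ⊥
\lnot r = \lnot ⊥ = ⊤
\lnot r \leftrightarrow p = ⊤ \leftrightarrow ⊥ = ⊥
\lnot (\lnot r \leftrightarrow p) = \lnot ⊥ = ⊤
\lnot \lnot p \to \lnot (\lnot r \leftrightarrow p) = ⊥ \to ⊤ = ⊤
⊤ ∈ {⊤}.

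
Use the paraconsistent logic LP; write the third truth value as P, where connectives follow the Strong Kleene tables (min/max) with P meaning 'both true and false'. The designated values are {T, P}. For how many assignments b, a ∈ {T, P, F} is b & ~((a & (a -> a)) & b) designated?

Of the 9 assignments, 5 give a value in {T, P}.

5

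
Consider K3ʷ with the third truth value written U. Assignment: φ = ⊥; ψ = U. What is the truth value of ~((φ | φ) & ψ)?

φ | φ = ⊥ | ⊥ = ⊥
(φ | φ) & ψ = ⊥ & U = U
~((φ | φ) & ψ) = ~U = U

U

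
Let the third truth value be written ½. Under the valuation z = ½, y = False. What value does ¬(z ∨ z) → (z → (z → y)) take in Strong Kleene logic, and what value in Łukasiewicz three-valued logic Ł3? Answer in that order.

½; True

In Strong Kleene logic: z ∨ z = ½ ∨ ½ = ½
¬(z ∨ z) = ¬½ = ½
z → y = ½ → False = ½  [¬½ ∨ False]
z → (z → y) = ½ → ½ = ½
¬(z ∨ z) → (z → (z → y)) = ½ → ½ = ½
In Łukasiewicz three-valued logic Ł3: z ∨ z = ½ ∨ ½ = ½
¬(z ∨ z) = ¬½ = ½
z → y = ½ → False = ½  [min(1, 1−½+0)]
z → (z → y) = ½ → ½ = True
¬(z ∨ z) → (z → (z → y)) = ½ → True = True
They differ because Strong Kleene logic and Łukasiewicz three-valued logic Ł3 treat ½ differently under implication.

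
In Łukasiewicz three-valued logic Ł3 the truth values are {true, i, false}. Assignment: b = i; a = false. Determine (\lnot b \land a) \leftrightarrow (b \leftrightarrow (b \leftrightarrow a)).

false

\lnot b = \lnot i = i
\lnot b \land a = i \land false = false
b \leftrightarrow a = i \leftrightarrow false = i
b \leftrightarrow (b \leftrightarrow a) = i \leftrightarrow i = true
(\lnot b \land a) \leftrightarrow (b \leftrightarrow (b \leftrightarrow a)) = false \leftrightarrow true = false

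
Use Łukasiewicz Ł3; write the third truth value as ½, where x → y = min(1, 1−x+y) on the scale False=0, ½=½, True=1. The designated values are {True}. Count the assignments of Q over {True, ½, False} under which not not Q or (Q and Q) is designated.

1

Q=True: True ✓
Q=½: ½ ·
Q=False: False ·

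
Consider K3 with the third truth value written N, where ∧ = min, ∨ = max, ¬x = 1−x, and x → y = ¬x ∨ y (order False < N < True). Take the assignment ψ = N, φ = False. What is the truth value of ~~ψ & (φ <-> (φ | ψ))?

N

~ψ = ~N = N
~~ψ = ~N = N
φ | ψ = False | N = N
φ <-> (φ | ψ) = False <-> N = N
~~ψ & (φ <-> (φ | ψ)) = N & N = N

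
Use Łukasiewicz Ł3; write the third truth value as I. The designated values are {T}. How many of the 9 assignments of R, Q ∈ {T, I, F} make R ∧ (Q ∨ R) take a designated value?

Designated under: (R=T, Q=T); (R=T, Q=I); (R=T, Q=F).

3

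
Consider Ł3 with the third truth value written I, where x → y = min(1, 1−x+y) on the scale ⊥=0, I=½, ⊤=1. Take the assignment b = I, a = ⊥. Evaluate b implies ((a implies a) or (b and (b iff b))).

a implies a = ⊥ implies ⊥ = ⊤
b iff b = I iff I = ⊤
b and (b iff b) = I and ⊤ = I
(a implies a) or (b and (b iff b)) = ⊤ or I = ⊤
b implies ((a implies a) or (b and (b iff b))) = I implies ⊤ = ⊤

⊤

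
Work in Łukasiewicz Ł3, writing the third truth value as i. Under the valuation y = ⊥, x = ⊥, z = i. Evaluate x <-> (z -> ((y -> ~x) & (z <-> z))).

⊥

~x = ~⊥ = ⊤
y -> ~x = ⊥ -> ⊤ = ⊤
z <-> z = i <-> i = ⊤  [1 − |½−½|]
(y -> ~x) & (z <-> z) = ⊤ & ⊤ = ⊤
z -> ((y -> ~x) & (z <-> z)) = i -> ⊤ = ⊤
x <-> (z -> ((y -> ~x) & (z <-> z))) = ⊥ <-> ⊤ = ⊥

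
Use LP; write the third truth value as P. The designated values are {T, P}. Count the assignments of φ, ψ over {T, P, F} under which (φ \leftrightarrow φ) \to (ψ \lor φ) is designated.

Of the 9 assignments, 8 give a value in {T, P}.

8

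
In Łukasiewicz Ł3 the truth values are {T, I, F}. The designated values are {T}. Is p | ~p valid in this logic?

Countermodel: p=I gives I, which is not designated.

No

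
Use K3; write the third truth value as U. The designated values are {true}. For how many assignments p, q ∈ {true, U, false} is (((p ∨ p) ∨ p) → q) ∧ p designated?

Designated under: (p=true, q=true).

1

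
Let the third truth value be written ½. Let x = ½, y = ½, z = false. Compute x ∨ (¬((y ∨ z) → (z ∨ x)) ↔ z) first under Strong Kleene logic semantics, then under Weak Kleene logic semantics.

In Strong Kleene logic: y ∨ z = ½ ∨ false = ½
z ∨ x = false ∨ ½ = ½
(y ∨ z) → (z ∨ x) = ½ → ½ = ½  [¬½ ∨ ½]
¬((y ∨ z) → (z ∨ x)) = ¬½ = ½
¬((y ∨ z) → (z ∨ x)) ↔ z = ½ ↔ false = ½
x ∨ (¬((y ∨ z) → (z ∨ x)) ↔ z) = ½ ∨ ½ = ½
In Weak Kleene logic: y ∨ z = ½ ∨ false = ½
z ∨ x = false ∨ ½ = ½
(y ∨ z) → (z ∨ x) = ½ → ½ = ½
¬((y ∨ z) → (z ∨ x)) = ¬½ = ½
¬((y ∨ z) → (z ∨ x)) ↔ z = ½ ↔ false = ½
x ∨ (¬((y ∨ z) → (z ∨ x)) ↔ z) = ½ ∨ ½ = ½

½; ½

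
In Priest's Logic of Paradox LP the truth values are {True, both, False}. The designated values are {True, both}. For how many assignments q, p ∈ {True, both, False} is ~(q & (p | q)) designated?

6

Of the 9 assignments, 6 give a value in {True, both}.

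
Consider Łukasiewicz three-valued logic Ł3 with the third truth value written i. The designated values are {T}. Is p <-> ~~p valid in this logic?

Every assignment of p over {T, i, F} gives a value in {T}.
In particular, with p=i: p <-> ~~p = T.

Yes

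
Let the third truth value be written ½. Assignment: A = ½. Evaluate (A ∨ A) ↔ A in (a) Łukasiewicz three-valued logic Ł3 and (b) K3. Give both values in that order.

T; ½

In Łukasiewicz three-valued logic Ł3: A ∨ A = ½ ∨ ½ = ½
(A ∨ A) ↔ A = ½ ↔ ½ = T  [1 − |½−½|]
In K3: A ∨ A = ½ ∨ ½ = ½
(A ∨ A) ↔ A = ½ ↔ ½ = ½
They differ because Łukasiewicz three-valued logic Ł3 and K3 treat ½ differently under implication.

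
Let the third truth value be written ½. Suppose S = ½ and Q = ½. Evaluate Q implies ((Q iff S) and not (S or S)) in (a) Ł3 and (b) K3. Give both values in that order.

In Ł3: Q iff S = ½ iff ½ = true  [1 − |½−½|]
S or S = ½ or ½ = ½
not (S or S) = not ½ = ½
(Q iff S) and not (S or S) = true and ½ = ½
Q implies ((Q iff S) and not (S or S)) = ½ implies ½ = true
In K3: Q iff S = ½ iff ½ = ½
S or S = ½ or ½ = ½
not (S or S) = not ½ = ½
(Q iff S) and not (S or S) = ½ and ½ = ½
Q implies ((Q iff S) and not (S or S)) = ½ implies ½ = ½  [not ½ or ½]
They differ because Ł3 and K3 treat ½ differently under implication.

true; ½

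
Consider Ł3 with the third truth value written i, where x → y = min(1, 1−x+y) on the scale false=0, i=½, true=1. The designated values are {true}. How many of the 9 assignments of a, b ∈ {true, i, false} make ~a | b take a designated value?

5

Of the 9 assignments, 5 give a value in {true}.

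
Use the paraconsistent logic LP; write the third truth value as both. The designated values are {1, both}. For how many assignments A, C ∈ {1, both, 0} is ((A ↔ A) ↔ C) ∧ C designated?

Of the 9 assignments, 6 give a value in {1, both}.

6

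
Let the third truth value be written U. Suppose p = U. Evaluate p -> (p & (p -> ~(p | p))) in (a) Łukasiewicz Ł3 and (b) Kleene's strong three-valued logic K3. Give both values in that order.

In Łukasiewicz Ł3: p | p = U | U = U
~(p | p) = ~U = U
p -> ~(p | p) = U -> U = T  [min(1, 1−½+½)]
p & (p -> ~(p | p)) = U & T = U
p -> (p & (p -> ~(p | p))) = U -> U = T
In Kleene's strong three-valued logic K3: p | p = U | U = U
~(p | p) = ~U = U
p -> ~(p | p) = U -> U = U  [~U | U]
p & (p -> ~(p | p)) = U & U = U
p -> (p & (p -> ~(p | p))) = U -> U = U
They differ because Łukasiewicz Ł3 and Kleene's strong three-valued logic K3 treat U differently under implication.

T; U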